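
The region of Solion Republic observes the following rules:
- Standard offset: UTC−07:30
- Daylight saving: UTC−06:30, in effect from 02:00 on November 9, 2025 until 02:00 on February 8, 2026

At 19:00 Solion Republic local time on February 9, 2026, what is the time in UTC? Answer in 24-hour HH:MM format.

Daylight saving runs 9 November 2025 – 8 February 2026; February 9, 2026 is outside that window, so Solion Republic is on standard time at UTC−07:30.
19:00 local + 7h30m = 02:30 UTC (rolling into the next day, 10 February 2026).

02:30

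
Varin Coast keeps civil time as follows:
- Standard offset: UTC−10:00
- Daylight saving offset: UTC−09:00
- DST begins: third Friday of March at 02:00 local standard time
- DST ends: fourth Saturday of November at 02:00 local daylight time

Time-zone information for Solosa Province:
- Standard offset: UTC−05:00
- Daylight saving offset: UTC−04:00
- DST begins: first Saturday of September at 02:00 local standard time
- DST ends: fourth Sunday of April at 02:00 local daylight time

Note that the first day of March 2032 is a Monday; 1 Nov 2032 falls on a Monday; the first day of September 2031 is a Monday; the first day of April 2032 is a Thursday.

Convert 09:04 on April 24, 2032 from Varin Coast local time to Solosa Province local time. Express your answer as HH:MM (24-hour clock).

14:04

1 March 2032 is a Monday, so the first Friday is March 5 and the third is March 19.
1 November 2032 is a Monday, so the first Saturday is November 6 and the fourth is November 27.
April 24, 2032 lies within the daylight-saving period (19 March – 27 November), so Varin Coast is on daylight time, UTC−09:00.
09:04 Varin Coast + 9h = 18:04 UTC.
1 September 2031 is a Monday, so the first Saturday is September 6.
1 April 2032 is a Thursday, so the first Sunday is April 4 and the fourth is April 25.
At the standard offset (UTC−05:00), 18:04 UTC − 5h = 13:04 Solosa Province standard time.
Daylight saving runs 6 September 2031 – 25 April 2032; the standard-time date in Solosa Province, April 24, 2032, is inside that window, so Solosa Province is at UTC−04:00.
18:04 UTC − 4h = 14:04 Solosa Province.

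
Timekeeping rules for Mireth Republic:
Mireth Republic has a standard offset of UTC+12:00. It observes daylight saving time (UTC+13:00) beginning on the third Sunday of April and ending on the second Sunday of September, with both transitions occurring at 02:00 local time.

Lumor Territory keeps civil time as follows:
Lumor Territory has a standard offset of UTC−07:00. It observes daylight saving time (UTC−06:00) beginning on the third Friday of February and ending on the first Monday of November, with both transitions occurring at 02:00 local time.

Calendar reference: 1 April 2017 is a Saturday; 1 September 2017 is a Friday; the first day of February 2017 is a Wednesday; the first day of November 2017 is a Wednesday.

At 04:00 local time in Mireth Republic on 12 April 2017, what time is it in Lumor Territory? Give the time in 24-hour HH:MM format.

1 April 2017 is a Saturday, so the first Sunday is April 2 and the third is April 16.
1 September 2017 is a Friday, so the first Sunday is September 3 and the second is September 10.
12 April 2017 is outside the daylight-saving period (16 April – 10 September), so Mireth Republic is on standard time, UTC+12:00.
04:00 Mireth Republic − 12h = 16:00 UTC (rolling into the previous day, 11 April 2017).
1 February 2017 is a Wednesday, so the first Friday is February 3 and the third is February 17.
1 November 2017 is a Wednesday, so the first Monday is November 6.
At the standard offset (UTC−07:00), 16:00 UTC − 7h = 09:00 Lumor Territory standard time.
Daylight saving runs 17 February – 6 November; the standard-time date in Lumor Territory, 11 April 2017, is inside that window, so Lumor Territory is at UTC−06:00.
16:00 UTC − 6h = 10:00 Lumor Territory.

10:00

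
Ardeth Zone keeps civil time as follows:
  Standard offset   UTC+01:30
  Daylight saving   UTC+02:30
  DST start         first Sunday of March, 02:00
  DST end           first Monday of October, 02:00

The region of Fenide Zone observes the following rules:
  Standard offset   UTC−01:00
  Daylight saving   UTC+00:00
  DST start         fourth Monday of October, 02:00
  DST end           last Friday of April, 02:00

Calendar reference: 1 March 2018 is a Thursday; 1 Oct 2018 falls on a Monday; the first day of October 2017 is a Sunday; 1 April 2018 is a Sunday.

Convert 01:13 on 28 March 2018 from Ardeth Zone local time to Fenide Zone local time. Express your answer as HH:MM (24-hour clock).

1 March 2018 is a Thursday, so the first Sunday is March 4.
1 October 2018 is a Monday, so the first Monday is October 1.
28 March 2018 falls between 4 March and 1 October, so daylight saving is in effect and Ardeth Zone is at UTC+02:30.
01:13 Ardeth Zone − 2h30m = 22:43 UTC (rolling into the previous day, 27 March 2018).
1 October 2017 is a Sunday, so the first Monday is October 2 and the fourth is October 23.
1 April 2018 is a Sunday, so Fridays fall on 6, 13, 20, 27; the last is April 27.
At the standard offset (UTC−01:00), 22:43 UTC − 1h = 21:43 Fenide Zone standard time.
Daylight saving runs 23 October 2017 – 27 April 2018; the standard-time date in Fenide Zone, 27 March 2018, is inside that window, so Fenide Zone is at UTC+00:00.
22:43 UTC + 0h = 22:43 Fenide Zone.

22:43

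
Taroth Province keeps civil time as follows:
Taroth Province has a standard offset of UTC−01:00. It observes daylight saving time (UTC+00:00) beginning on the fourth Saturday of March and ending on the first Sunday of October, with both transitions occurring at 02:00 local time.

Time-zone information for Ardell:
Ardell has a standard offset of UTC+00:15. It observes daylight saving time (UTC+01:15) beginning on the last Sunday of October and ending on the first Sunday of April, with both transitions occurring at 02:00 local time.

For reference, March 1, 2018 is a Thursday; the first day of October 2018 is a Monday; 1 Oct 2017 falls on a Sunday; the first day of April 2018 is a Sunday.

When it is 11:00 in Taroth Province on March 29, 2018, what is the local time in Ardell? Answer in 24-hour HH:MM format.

1 March 2018 is a Thursday, so the first Saturday is March 3 and the fourth is March 24.
1 October 2018 is a Monday, so the first Sunday is October 7.
March 29, 2018 falls between 24 March and 7 October, so daylight saving is in effect and Taroth Province is at UTC+00:00.
11:00 Taroth Province − 0h = 11:00 UTC.
1 October 2017 is a Sunday, so Sundays fall on 1, 8, 15, 22, 29; the last is October 29.
1 April 2018 is a Sunday, so the first Sunday is April 1.
At the standard offset (UTC+00:15), 11:00 UTC + 0h15m = 11:15 Ardell standard time.
The standard-time date in Ardell, March 29, 2018, falls between 29 October 2017 and 1 April 2018, so daylight saving is in effect and Ardell is at UTC+01:15.
11:00 UTC + 1h15m = 12:15 Ardell.

12:15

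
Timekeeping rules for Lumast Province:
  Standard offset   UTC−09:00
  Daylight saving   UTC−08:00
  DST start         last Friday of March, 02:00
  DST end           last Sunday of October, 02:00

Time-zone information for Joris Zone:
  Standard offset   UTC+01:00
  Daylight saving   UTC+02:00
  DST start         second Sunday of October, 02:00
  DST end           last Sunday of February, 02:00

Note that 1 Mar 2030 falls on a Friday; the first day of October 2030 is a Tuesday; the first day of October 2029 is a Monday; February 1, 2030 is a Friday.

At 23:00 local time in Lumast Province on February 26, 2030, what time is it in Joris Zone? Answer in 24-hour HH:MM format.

1 March 2030 is a Friday, so Fridays fall on 1, 8, 15, 22, 29; the last is March 29.
1 October 2030 is a Tuesday, so Sundays fall on 6, 13, 20, 27; the last is October 27.
February 26, 2030 is outside the daylight-saving period (29 March – 27 October), so Lumast Province is on standard time, UTC−09:00.
23:00 Lumast Province + 9h = 08:00 UTC (rolling into the next day, 27 February 2030).
1 October 2029 is a Monday, so the first Sunday is October 7 and the second is October 14.
1 February 2030 is a Friday, so Sundays fall on 3, 10, 17, 24; the last is February 24.
At the standard offset (UTC+01:00), 08:00 UTC + 1h = 09:00 Joris Zone standard time.
The standard-time date in Joris Zone, February 27, 2030, is outside the daylight-saving period (14 October 2029 – 24 February 2030), so Joris Zone is on standard time, UTC+01:00.
08:00 UTC + 1h = 09:00 Joris Zone.

09:00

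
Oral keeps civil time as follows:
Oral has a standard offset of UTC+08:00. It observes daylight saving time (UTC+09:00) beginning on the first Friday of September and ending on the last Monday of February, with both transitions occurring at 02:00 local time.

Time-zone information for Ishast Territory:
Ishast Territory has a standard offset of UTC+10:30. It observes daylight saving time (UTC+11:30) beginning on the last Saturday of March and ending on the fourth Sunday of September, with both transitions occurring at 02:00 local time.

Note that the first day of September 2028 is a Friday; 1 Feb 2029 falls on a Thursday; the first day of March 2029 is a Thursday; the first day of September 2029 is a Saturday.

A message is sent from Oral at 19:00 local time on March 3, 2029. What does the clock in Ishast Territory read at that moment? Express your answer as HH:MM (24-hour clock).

21:30

1 September 2028 is a Friday, so the first Friday is September 1.
1 February 2029 is a Thursday, so Mondays fall on 5, 12, 19, 26; the last is February 26.
March 3, 2029 does not fall between 1 September 2028 and 26 February 2029, so daylight saving is not in effect and Oral is at UTC+08:00.
19:00 Oral − 8h = 11:00 UTC.
1 March 2029 is a Thursday, so Saturdays fall on 3, 10, 17, 24, 31; the last is March 31.
1 September 2029 is a Saturday, so the first Sunday is September 2 and the fourth is September 23.
At the standard offset (UTC+10:30), 11:00 UTC + 10h30m = 21:30 Ishast Territory standard time.
The standard-time date in Ishast Territory, March 3, 2029, does not fall between 31 March and 23 September, so daylight saving is not in effect and Ishast Territory is at UTC+10:30.
11:00 UTC + 10h30m = 21:30 Ishast Territory.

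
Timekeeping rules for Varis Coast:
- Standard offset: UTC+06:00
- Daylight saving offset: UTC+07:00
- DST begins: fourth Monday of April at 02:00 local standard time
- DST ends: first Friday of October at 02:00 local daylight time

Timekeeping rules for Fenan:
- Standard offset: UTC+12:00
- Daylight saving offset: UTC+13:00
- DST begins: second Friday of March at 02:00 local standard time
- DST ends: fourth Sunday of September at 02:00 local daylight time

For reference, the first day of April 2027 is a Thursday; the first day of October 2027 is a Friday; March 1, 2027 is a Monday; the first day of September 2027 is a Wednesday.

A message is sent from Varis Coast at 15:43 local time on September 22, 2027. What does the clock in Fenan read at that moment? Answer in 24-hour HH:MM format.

21:43

1 April 2027 is a Thursday, so the first Monday is April 5 and the fourth is April 26.
1 October 2027 is a Friday, so the first Friday is October 1.
September 22, 2027 falls between 26 April and 1 October, so daylight saving is in effect and Varis Coast is at UTC+07:00.
15:43 Varis Coast − 7h = 08:43 UTC.
1 March 2027 is a Monday, so the first Friday is March 5 and the second is March 12.
1 September 2027 is a Wednesday, so the first Sunday is September 5 and the fourth is September 26.
At the standard offset (UTC+12:00), 08:43 UTC + 12h = 20:43 Fenan standard time.
The standard-time date in Fenan, September 22, 2027, falls between 12 March and 26 September, so daylight saving is in effect and Fenan is at UTC+13:00.
08:43 UTC + 13h = 21:43 Fenan.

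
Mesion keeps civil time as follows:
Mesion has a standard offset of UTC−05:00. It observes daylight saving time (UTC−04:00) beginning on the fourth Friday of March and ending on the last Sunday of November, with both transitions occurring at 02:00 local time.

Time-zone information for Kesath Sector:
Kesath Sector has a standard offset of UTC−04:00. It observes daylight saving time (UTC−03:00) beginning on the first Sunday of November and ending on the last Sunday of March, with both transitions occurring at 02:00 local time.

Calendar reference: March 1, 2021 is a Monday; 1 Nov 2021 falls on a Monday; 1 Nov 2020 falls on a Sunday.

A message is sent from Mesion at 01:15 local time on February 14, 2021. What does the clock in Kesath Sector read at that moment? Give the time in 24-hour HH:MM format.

03:15

1 March 2021 is a Monday, so the first Friday is March 5 and the fourth is March 26.
1 November 2021 is a Monday, so Sundays fall on 7, 14, 21, 28; the last is November 28.
February 14, 2021 does not fall between 26 March and 28 November, so daylight saving is not in effect and Mesion is at UTC−05:00.
01:15 Mesion + 5h = 06:15 UTC.
1 November 2020 is a Sunday, so the first Sunday is November 1.
1 March 2021 is a Monday, so Sundays fall on 7, 14, 21, 28; the last is March 28.
At the standard offset (UTC−04:00), 06:15 UTC − 4h = 02:15 Kesath Sector standard time.
Daylight saving runs 1 November 2020 – 28 March 2021; the standard-time date in Kesath Sector, February 14, 2021, is inside that window, so Kesath Sector is at UTC−03:00.
06:15 UTC − 3h = 03:15 Kesath Sector.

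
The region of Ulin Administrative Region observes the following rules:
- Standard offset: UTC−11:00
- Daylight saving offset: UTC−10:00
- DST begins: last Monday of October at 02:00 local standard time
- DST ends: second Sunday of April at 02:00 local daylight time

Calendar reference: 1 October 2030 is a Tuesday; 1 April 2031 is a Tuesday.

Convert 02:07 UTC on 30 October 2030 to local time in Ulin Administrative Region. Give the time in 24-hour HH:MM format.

16:07

1 October 2030 is a Tuesday, so Mondays fall on 7, 14, 21, 28; the last is October 28.
1 April 2031 is a Tuesday, so the first Sunday is April 6 and the second is April 13.
At the standard offset (UTC−11:00), 02:07 UTC − 11h = 15:07 Ulin Administrative Region standard time (rolling into the previous day, 29 October 2030).
The standard-time date in Ulin Administrative Region, 29 October 2030, falls between 28 October 2030 and 13 April 2031, so daylight saving is in effect and Ulin Administrative Region is at UTC−10:00.
02:07 UTC − 10h = 16:07 local (rolling into the previous day, 29 October 2030).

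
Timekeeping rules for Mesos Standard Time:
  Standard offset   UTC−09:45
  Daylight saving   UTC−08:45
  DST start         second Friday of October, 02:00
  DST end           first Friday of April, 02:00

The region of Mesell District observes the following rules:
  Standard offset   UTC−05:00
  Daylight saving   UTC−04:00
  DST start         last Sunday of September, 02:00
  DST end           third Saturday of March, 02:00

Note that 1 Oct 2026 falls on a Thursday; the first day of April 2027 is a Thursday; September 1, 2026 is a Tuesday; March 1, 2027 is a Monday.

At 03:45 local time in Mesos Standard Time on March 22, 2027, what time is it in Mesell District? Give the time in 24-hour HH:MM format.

07:30

1 October 2026 is a Thursday, so the first Friday is October 2 and the second is October 9.
1 April 2027 is a Thursday, so the first Friday is April 2.
March 22, 2027 falls between 9 October 2026 and 2 April 2027, so daylight saving is in effect and Mesos Standard Time is at UTC−08:45.
03:45 Mesos Standard Time + 8h45m = 12:30 UTC.
1 September 2026 is a Tuesday, so Sundays fall on 6, 13, 20, 27; the last is September 27.
1 March 2027 is a Monday, so the first Saturday is March 6 and the third is March 20.
At the standard offset (UTC−05:00), 12:30 UTC − 5h = 07:30 Mesell District standard time.
The standard-time date in Mesell District, March 22, 2027, does not fall between 27 September 2026 and 20 March 2027, so daylight saving is not in effect and Mesell District is at UTC−05:00.
12:30 UTC − 5h = 07:30 Mesell District.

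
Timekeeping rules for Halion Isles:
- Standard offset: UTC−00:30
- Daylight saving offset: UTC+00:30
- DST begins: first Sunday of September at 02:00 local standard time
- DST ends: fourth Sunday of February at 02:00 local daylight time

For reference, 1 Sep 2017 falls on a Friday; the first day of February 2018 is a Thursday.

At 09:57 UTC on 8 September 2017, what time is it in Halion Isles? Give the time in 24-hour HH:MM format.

10:27

1 September 2017 is a Friday, so the first Sunday is September 3.
1 February 2018 is a Thursday, so the first Sunday is February 4 and the fourth is February 25.
At the standard offset (UTC−00:30), 09:57 UTC − 0h30m = 09:27 Halion Isles standard time.
The standard-time date in Halion Isles, 8 September 2017, falls between 3 September 2017 and 25 February 2018, so daylight saving is in effect and Halion Isles is at UTC+00:30.
09:57 UTC + 0h30m = 10:27 local.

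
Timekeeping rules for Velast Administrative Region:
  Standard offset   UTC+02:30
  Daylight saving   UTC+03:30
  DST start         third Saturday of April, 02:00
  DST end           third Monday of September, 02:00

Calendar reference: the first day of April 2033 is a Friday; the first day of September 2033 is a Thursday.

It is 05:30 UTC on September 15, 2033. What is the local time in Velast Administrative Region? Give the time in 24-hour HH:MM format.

1 April 2033 is a Friday, so the first Saturday is April 2 and the third is April 16.
1 September 2033 is a Thursday, so the first Monday is September 5 and the third is September 19.
At the standard offset (UTC+02:30), 05:30 UTC + 2h30m = 08:00 Velast Administrative Region standard time.
Daylight saving runs 16 April – 19 September; the standard-time date in Velast Administrative Region, September 15, 2033, is inside that window, so Velast Administrative Region is at UTC+03:30.
05:30 UTC + 3h30m = 09:00 local.

09:00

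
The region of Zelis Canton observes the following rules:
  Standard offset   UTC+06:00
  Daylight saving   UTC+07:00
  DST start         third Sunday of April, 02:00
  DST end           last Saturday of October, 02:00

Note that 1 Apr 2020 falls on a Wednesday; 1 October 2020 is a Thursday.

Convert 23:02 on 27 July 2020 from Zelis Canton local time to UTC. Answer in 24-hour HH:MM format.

1 April 2020 is a Wednesday, so the first Sunday is April 5 and the third is April 19.
1 October 2020 is a Thursday, so Saturdays fall on 3, 10, 17, 24, 31; the last is October 31.
Daylight saving runs 19 April – 31 October; 27 July 2020 is inside that window, so Zelis Canton is at UTC+07:00.
23:02 local − 7h = 16:02 UTC.

16:02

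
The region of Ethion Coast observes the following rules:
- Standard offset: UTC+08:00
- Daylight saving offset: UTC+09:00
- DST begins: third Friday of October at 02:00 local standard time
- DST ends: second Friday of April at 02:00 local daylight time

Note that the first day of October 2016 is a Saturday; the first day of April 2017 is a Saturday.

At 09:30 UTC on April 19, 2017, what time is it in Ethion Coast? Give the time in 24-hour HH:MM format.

17:30

1 October 2016 is a Saturday, so the first Friday is October 7 and the third is October 21.
1 April 2017 is a Saturday, so the first Friday is April 7 and the second is April 14.
At the standard offset (UTC+08:00), 09:30 UTC + 8h = 17:30 Ethion Coast standard time.
The standard-time date in Ethion Coast, April 19, 2017, does not fall between 21 October 2016 and 14 April 2017, so daylight saving is not in effect and Ethion Coast is at UTC+08:00.
09:30 UTC + 8h = 17:30 local.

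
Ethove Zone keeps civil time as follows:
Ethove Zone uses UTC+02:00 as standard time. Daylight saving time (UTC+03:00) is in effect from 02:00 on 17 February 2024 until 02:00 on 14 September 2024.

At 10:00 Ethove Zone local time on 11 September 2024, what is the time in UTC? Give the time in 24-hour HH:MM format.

Daylight saving runs 17 February – 14 September; 11 September 2024 is inside that window, so Ethove Zone is at UTC+03:00.
10:00 local − 3h = 07:00 UTC.

07:00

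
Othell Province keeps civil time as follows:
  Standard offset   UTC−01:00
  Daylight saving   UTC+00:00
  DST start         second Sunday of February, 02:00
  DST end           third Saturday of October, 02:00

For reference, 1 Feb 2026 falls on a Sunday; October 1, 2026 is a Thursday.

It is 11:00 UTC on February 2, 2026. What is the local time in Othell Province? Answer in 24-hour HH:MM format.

10:00

1 February 2026 is a Sunday, so the first Sunday is February 1 and the second is February 8.
1 October 2026 is a Thursday, so the first Saturday is October 3 and the third is October 17.
At the standard offset (UTC−01:00), 11:00 UTC − 1h = 10:00 Othell Province standard time.
The standard-time date in Othell Province, February 2, 2026, is outside the daylight-saving period (8 February – 17 October), so Othell Province is on standard time, UTC−01:00.
11:00 UTC − 1h = 10:00 local.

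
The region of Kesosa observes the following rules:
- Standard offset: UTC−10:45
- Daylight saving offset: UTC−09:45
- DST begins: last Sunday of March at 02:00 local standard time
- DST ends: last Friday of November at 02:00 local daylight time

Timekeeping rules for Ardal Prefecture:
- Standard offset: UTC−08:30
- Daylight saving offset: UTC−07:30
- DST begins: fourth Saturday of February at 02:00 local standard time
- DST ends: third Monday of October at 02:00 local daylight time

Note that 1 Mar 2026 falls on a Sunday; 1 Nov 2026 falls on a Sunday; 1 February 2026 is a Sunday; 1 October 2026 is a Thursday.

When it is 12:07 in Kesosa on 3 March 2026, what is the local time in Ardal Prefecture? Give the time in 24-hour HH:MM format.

15:22

1 March 2026 is a Sunday, so Sundays fall on 1, 8, 15, 22, 29; the last is March 29.
1 November 2026 is a Sunday, so Fridays fall on 6, 13, 20, 27; the last is November 27.
3 March 2026 is outside the daylight-saving period (29 March – 27 November), so Kesosa is on standard time, UTC−10:45.
12:07 Kesosa + 10h45m = 22:52 UTC.
1 February 2026 is a Sunday, so the first Saturday is February 7 and the fourth is February 28.
1 October 2026 is a Thursday, so the first Monday is October 5 and the third is October 19.
At the standard offset (UTC−08:30), 22:52 UTC − 8h30m = 14:22 Ardal Prefecture standard time.
The standard-time date in Ardal Prefecture, 3 March 2026, lies within the daylight-saving period (28 February – 19 October), so Ardal Prefecture is on daylight time, UTC−07:30.
22:52 UTC − 7h30m = 15:22 Ardal Prefecture.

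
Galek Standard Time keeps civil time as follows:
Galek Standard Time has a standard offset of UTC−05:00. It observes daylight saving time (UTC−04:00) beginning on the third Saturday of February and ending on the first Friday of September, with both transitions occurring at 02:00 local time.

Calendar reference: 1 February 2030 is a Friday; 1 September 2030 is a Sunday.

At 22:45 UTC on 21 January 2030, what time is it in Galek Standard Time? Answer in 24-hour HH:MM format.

1 February 2030 is a Friday, so the first Saturday is February 2 and the third is February 16.
1 September 2030 is a Sunday, so the first Friday is September 6.
At the standard offset (UTC−05:00), 22:45 UTC − 5h = 17:45 Galek Standard Time standard time.
The standard-time date in Galek Standard Time, 21 January 2030, is outside the daylight-saving period (16 February – 6 September), so Galek Standard Time is on standard time, UTC−05:00.
22:45 UTC − 5h = 17:45 local.

17:45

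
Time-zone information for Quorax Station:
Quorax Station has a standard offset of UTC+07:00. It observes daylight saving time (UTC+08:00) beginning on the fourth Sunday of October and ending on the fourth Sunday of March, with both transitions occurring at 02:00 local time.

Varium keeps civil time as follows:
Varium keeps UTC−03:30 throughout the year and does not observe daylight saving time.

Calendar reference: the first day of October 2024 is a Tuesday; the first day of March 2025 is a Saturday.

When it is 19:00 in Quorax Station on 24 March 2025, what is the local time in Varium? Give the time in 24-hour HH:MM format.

1 October 2024 is a Tuesday, so the first Sunday is October 6 and the fourth is October 27.
1 March 2025 is a Saturday, so the first Sunday is March 2 and the fourth is March 23.
24 March 2025 is outside the daylight-saving period (27 October 2024 – 23 March 2025), so Quorax Station is on standard time, UTC+07:00.
19:00 Quorax Station − 7h = 12:00 UTC.
Varium has no daylight saving, so its offset is UTC−03:30 year-round.
12:00 UTC − 3h30m = 08:30 Varium.

08:30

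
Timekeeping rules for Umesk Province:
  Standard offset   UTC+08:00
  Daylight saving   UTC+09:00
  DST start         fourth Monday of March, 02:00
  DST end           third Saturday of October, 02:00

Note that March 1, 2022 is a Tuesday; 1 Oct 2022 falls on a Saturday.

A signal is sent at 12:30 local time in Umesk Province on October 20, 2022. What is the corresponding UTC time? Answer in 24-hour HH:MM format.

04:30

1 March 2022 is a Tuesday, so the first Monday is March 7 and the fourth is March 28.
1 October 2022 is a Saturday, so the first Saturday is October 1 and the third is October 15.
Daylight saving runs 28 March – 15 October; October 20, 2022 is outside that window, so Umesk Province is on standard time at UTC+08:00.
12:30 local − 8h = 04:30 UTC.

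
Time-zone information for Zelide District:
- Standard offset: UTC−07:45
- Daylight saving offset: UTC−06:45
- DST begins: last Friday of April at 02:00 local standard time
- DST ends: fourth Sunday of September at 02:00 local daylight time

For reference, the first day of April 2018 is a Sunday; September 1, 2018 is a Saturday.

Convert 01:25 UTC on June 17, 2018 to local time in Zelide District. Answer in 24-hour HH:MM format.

18:40

1 April 2018 is a Sunday, so Fridays fall on 6, 13, 20, 27; the last is April 27.
1 September 2018 is a Saturday, so the first Sunday is September 2 and the fourth is September 23.
At the standard offset (UTC−07:45), 01:25 UTC − 7h45m = 17:40 Zelide District standard time (rolling into the previous day, 16 June 2018).
The standard-time date in Zelide District, June 16, 2018, falls between 27 April and 23 September, so daylight saving is in effect and Zelide District is at UTC−06:45.
01:25 UTC − 6h45m = 18:40 local (rolling into the previous day, 16 June 2018).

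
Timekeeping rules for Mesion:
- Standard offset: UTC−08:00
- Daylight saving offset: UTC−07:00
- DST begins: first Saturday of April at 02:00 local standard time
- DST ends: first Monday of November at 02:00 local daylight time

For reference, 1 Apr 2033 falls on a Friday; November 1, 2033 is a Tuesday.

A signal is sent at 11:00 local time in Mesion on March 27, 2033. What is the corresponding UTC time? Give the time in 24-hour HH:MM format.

19:00

1 April 2033 is a Friday, so the first Saturday is April 2.
1 November 2033 is a Tuesday, so the first Monday is November 7.
March 27, 2033 is outside the daylight-saving period (2 April – 7 November), so Mesion is on standard time, UTC−08:00.
11:00 local + 8h = 19:00 UTC.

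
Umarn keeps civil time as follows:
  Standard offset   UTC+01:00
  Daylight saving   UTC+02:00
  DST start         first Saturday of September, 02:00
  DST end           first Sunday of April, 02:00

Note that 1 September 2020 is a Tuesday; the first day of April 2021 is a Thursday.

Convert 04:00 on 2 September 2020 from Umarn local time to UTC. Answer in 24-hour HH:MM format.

03:00

1 September 2020 is a Tuesday, so the first Saturday is September 5.
1 April 2021 is a Thursday, so the first Sunday is April 4.
2 September 2020 does not fall between 5 September 2020 and 4 April 2021, so daylight saving is not in effect and Umarn is at UTC+01:00.
04:00 local − 1h = 03:00 UTC.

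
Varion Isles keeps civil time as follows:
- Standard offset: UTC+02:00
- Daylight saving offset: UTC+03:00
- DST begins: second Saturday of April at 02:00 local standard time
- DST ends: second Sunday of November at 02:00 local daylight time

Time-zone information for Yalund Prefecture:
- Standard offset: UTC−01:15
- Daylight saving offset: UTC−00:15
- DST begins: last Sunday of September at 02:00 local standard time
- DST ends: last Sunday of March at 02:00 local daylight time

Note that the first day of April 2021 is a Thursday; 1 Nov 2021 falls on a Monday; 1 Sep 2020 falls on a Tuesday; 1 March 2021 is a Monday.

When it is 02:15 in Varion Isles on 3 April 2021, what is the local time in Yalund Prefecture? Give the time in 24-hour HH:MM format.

23:00

1 April 2021 is a Thursday, so the first Saturday is April 3 and the second is April 10.
1 November 2021 is a Monday, so the first Sunday is November 7 and the second is November 14.
3 April 2021 does not fall between 10 April and 14 November, so daylight saving is not in effect and Varion Isles is at UTC+02:00.
02:15 Varion Isles − 2h = 00:15 UTC.
1 September 2020 is a Tuesday, so Sundays fall on 6, 13, 20, 27; the last is September 27.
1 March 2021 is a Monday, so Sundays fall on 7, 14, 21, 28; the last is March 28.
At the standard offset (UTC−01:15), 00:15 UTC − 1h15m = 23:00 Yalund Prefecture standard time (rolling into the previous day, 2 April 2021).
The standard-time date in Yalund Prefecture, 2 April 2021, does not fall between 27 September 2020 and 28 March 2021, so daylight saving is not in effect and Yalund Prefecture is at UTC−01:15.
00:15 UTC − 1h15m = 23:00 Yalund Prefecture (rolling into the previous day, 2 April 2021).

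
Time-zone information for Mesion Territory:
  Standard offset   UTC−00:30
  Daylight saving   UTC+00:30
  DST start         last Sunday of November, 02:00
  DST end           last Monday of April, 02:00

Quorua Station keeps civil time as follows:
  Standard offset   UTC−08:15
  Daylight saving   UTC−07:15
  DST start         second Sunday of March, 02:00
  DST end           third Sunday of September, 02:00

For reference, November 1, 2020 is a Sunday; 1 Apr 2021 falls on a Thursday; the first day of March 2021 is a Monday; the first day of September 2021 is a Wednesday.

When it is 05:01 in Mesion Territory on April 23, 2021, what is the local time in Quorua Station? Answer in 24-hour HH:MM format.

21:16

1 November 2020 is a Sunday, so Sundays fall on 1, 8, 15, 22, 29; the last is November 29.
1 April 2021 is a Thursday, so Mondays fall on 5, 12, 19, 26; the last is April 26.
Daylight saving runs 29 November 2020 – 26 April 2021; April 23, 2021 is inside that window, so Mesion Territory is at UTC+00:30.
05:01 Mesion Territory − 0h30m = 04:31 UTC.
1 March 2021 is a Monday, so the first Sunday is March 7 and the second is March 14.
1 September 2021 is a Wednesday, so the first Sunday is September 5 and the third is September 19.
At the standard offset (UTC−08:15), 04:31 UTC − 8h15m = 20:16 Quorua Station standard time (rolling into the previous day, 22 April 2021).
Daylight saving runs 14 March – 19 September; the standard-time date in Quorua Station, April 22, 2021, is inside that window, so Quorua Station is at UTC−07:15.
04:31 UTC − 7h15m = 21:16 Quorua Station (rolling into the previous day, 22 April 2021).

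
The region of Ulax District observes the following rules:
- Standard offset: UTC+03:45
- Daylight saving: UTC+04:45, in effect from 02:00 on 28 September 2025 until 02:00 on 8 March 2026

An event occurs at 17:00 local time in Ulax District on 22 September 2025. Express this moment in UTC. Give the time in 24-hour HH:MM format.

22 September 2025 is outside the daylight-saving period (28 September 2025 – 8 March 2026), so Ulax District is on standard time, UTC+03:45.
17:00 local − 3h45m = 13:15 UTC.

13:15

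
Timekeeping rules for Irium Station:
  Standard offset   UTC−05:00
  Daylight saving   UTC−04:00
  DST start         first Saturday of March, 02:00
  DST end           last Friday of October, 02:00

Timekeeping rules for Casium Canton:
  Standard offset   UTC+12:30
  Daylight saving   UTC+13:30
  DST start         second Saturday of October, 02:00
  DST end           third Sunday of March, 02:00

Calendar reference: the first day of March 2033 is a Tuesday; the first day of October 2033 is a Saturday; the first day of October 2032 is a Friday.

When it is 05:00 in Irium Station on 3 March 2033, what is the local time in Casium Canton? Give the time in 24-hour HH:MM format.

23:30

1 March 2033 is a Tuesday, so the first Saturday is March 5.
1 October 2033 is a Saturday, so Fridays fall on 7, 14, 21, 28; the last is October 28.
Daylight saving runs 5 March – 28 October; 3 March 2033 is outside that window, so Irium Station is on standard time at UTC−05:00.
05:00 Irium Station + 5h = 10:00 UTC.
1 October 2032 is a Friday, so the first Saturday is October 2 and the second is October 9.
1 March 2033 is a Tuesday, so the first Sunday is March 6 and the third is March 20.
At the standard offset (UTC+12:30), 10:00 UTC + 12h30m = 22:30 Casium Canton standard time.
The standard-time date in Casium Canton, 3 March 2033, falls between 9 October 2032 and 20 March 2033, so daylight saving is in effect and Casium Canton is at UTC+13:30.
10:00 UTC + 13h30m = 23:30 Casium Canton.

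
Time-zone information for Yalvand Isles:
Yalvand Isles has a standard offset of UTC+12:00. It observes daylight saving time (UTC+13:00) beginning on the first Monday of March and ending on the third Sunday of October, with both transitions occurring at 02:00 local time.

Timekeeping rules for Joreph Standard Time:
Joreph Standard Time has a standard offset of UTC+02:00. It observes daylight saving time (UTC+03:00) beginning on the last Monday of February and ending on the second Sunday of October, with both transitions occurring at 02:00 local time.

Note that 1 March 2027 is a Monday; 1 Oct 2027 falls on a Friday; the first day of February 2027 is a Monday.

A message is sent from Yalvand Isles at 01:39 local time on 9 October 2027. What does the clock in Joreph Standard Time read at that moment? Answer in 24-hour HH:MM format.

1 March 2027 is a Monday, so the first Monday is March 1.
1 October 2027 is a Friday, so the first Sunday is October 3 and the third is October 17.
9 October 2027 lies within the daylight-saving period (1 March – 17 October), so Yalvand Isles is on daylight time, UTC+13:00.
01:39 Yalvand Isles − 13h = 12:39 UTC (rolling into the previous day, 8 October 2027).
1 February 2027 is a Monday, so Mondays fall on 1, 8, 15, 22; the last is February 22.
1 October 2027 is a Friday, so the first Sunday is October 3 and the second is October 10.
At the standard offset (UTC+02:00), 12:39 UTC + 2h = 14:39 Joreph Standard Time standard time.
The standard-time date in Joreph Standard Time, 8 October 2027, falls between 22 February and 10 October, so daylight saving is in effect and Joreph Standard Time is at UTC+03:00.
12:39 UTC + 3h = 15:39 Joreph Standard Time.

15:39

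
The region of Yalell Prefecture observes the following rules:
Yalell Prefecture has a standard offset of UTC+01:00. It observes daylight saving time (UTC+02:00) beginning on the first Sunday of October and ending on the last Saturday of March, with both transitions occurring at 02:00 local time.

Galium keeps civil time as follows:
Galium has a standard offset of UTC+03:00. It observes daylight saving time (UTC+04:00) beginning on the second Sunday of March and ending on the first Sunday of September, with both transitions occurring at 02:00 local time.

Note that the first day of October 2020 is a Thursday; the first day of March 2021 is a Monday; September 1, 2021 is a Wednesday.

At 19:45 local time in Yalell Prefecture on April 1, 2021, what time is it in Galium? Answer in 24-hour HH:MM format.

22:45

1 October 2020 is a Thursday, so the first Sunday is October 4.
1 March 2021 is a Monday, so Saturdays fall on 6, 13, 20, 27; the last is March 27.
April 1, 2021 does not fall between 4 October 2020 and 27 March 2021, so daylight saving is not in effect and Yalell Prefecture is at UTC+01:00.
19:45 Yalell Prefecture − 1h = 18:45 UTC.
1 March 2021 is a Monday, so the first Sunday is March 7 and the second is March 14.
1 September 2021 is a Wednesday, so the first Sunday is September 5.
At the standard offset (UTC+03:00), 18:45 UTC + 3h = 21:45 Galium standard time.
The standard-time date in Galium, April 1, 2021, falls between 14 March and 5 September, so daylight saving is in effect and Galium is at UTC+04:00.
18:45 UTC + 4h = 22:45 Galium.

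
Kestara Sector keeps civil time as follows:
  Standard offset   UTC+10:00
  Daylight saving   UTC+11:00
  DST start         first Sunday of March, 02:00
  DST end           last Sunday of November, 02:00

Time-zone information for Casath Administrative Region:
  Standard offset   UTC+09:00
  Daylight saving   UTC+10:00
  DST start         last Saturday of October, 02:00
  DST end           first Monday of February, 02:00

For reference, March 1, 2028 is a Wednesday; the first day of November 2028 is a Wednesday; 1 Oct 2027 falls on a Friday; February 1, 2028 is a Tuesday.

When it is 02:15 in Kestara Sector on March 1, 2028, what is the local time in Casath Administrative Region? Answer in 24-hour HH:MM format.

01:15

1 March 2028 is a Wednesday, so the first Sunday is March 5.
1 November 2028 is a Wednesday, so Sundays fall on 5, 12, 19, 26; the last is November 26.
Daylight saving runs 5 March – 26 November; March 1, 2028 is outside that window, so Kestara Sector is on standard time at UTC+10:00.
02:15 Kestara Sector − 10h = 16:15 UTC (rolling into the previous day, 29 February 2028).
1 October 2027 is a Friday, so Saturdays fall on 2, 9, 16, 23, 30; the last is October 30.
1 February 2028 is a Tuesday, so the first Monday is February 7.
At the standard offset (UTC+09:00), 16:15 UTC + 9h = 01:15 Casath Administrative Region standard time (rolling into the next day, 1 March 2028).
The standard-time date in Casath Administrative Region, March 1, 2028, is outside the daylight-saving period (30 October 2027 – 7 February 2028), so Casath Administrative Region is on standard time, UTC+09:00.
16:15 UTC + 9h = 01:15 Casath Administrative Region (rolling into the next day, 1 March 2028).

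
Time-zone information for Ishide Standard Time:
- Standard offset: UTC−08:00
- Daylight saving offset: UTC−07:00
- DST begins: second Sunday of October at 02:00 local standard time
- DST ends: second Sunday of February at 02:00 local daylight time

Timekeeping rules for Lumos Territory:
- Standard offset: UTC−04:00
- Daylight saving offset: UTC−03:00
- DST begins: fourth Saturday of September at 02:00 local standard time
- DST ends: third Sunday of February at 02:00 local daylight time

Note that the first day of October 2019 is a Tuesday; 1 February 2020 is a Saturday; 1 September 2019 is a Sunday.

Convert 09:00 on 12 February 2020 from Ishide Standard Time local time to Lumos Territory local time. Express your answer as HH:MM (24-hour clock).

14:00

1 October 2019 is a Tuesday, so the first Sunday is October 6 and the second is October 13.
1 February 2020 is a Saturday, so the first Sunday is February 2 and the second is February 9.
12 February 2020 does not fall between 13 October 2019 and 9 February 2020, so daylight saving is not in effect and Ishide Standard Time is at UTC−08:00.
09:00 Ishide Standard Time + 8h = 17:00 UTC.
1 September 2019 is a Sunday, so the first Saturday is September 7 and the fourth is September 28.
1 February 2020 is a Saturday, so the first Sunday is February 2 and the third is February 16.
At the standard offset (UTC−04:00), 17:00 UTC − 4h = 13:00 Lumos Territory standard time.
The standard-time date in Lumos Territory, 12 February 2020, lies within the daylight-saving period (28 September 2019 – 16 February 2020), so Lumos Territory is on daylight time, UTC−03:00.
17:00 UTC − 3h = 14:00 Lumos Territory.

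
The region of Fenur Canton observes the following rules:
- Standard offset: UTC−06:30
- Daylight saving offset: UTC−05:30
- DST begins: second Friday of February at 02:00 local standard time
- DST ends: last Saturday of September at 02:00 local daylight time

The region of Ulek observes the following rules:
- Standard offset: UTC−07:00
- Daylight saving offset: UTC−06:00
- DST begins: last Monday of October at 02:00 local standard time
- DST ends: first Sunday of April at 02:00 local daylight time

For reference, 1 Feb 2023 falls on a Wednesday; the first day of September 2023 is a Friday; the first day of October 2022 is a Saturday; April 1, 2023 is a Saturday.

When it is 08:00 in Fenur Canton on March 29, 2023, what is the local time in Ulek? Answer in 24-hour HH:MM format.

1 February 2023 is a Wednesday, so the first Friday is February 3 and the second is February 10.
1 September 2023 is a Friday, so Saturdays fall on 2, 9, 16, 23, 30; the last is September 30.
March 29, 2023 falls between 10 February and 30 September, so daylight saving is in effect and Fenur Canton is at UTC−05:30.
08:00 Fenur Canton + 5h30m = 13:30 UTC.
1 October 2022 is a Saturday, so Mondays fall on 3, 10, 17, 24, 31; the last is October 31.
1 April 2023 is a Saturday, so the first Sunday is April 2.
At the standard offset (UTC−07:00), 13:30 UTC − 7h = 06:30 Ulek standard time.
The standard-time date in Ulek, March 29, 2023, falls between 31 October 2022 and 2 April 2023, so daylight saving is in effect and Ulek is at UTC−06:00.
13:30 UTC − 6h = 07:30 Ulek.

07:30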